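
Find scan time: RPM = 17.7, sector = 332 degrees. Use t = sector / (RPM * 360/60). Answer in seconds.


t = 332 / (17.7 * 360) * 60 = 3.13 s

3.13 s


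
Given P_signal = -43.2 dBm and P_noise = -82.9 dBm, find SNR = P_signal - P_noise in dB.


SNR = -43.2 - (-82.9) = 39.7 dB

39.7 dB


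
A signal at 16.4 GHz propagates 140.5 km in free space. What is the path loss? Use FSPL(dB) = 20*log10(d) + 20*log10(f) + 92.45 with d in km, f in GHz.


20*log10(140.5) = 42.95
20*log10(16.4) = 24.3
FSPL = 159.7 dB

159.7 dB


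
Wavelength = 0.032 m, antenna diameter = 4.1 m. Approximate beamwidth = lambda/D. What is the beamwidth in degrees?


BW_rad = 0.032 / 4.1 = 0.007805
BW_deg = 0.45 degrees

0.45 degrees


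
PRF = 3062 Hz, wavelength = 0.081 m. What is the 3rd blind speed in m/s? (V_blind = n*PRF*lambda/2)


V_blind = 3 * 3062 * 0.081 / 2 = 372.0 m/s

372.0 m/s


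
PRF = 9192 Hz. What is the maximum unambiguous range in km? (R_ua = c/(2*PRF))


R_ua = 3e8 / (2 * 9192) = 16318.5 m = 16.3 km

16.3 km


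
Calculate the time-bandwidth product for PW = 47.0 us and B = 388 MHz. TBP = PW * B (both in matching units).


TBP = 47.0 * 388 = 18236.0

18236.0


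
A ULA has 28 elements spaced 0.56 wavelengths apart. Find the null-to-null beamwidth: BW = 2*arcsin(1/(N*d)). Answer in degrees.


1/(N*d) = 1/(28*0.56) = 0.063776
BW = 2*arcsin(0.063776) = 7.3 degrees

7.3 degrees


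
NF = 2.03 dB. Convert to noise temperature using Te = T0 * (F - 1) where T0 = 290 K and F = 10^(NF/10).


NF_lin = 10^(2.03/10) = 1.595879
Te = 290 * (1.595879 - 1) = 172.8 K

172.8 K


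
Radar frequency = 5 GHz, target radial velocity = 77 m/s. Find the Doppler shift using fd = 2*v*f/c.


fd = 2 * 77 * 5000000000.0 / 3e8 = 2566.7 Hz

2566.7 Hz


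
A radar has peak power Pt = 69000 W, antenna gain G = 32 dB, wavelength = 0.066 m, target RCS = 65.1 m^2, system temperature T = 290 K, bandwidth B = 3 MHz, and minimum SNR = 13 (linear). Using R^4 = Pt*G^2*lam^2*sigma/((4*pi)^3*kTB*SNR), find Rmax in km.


G_lin = 10^(32/10) = 1584.893192
R^4 = 69000 * 1584.893192^2 * 0.066^2 * 65.1 / ((4*pi)^3 * 1.38e-23 * 290 * 3000000.0 * 13)
R^4 = 1.58689e20 m^4
R_max = (1.58689e20)^(1/4) = 112237.2 m = 112.2 km

112.2 km


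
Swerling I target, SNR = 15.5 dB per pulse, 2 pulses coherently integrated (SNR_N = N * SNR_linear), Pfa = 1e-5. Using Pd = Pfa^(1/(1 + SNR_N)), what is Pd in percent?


SNR_lin = 10^(15.5/10) = 35.48134
SNR_N = 2 * 35.48134 = 70.96268
1/(1 + SNR_N) = 1/71.96268 = 0.0138961
Pd = (1e-5)^0.0138961 = 0.85216
Pd = 85.2%

85.2%


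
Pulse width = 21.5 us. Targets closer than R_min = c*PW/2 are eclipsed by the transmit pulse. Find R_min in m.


R_min = 3e8 * 21.5e-6 / 2 = 3225.0 m

3225.0 m


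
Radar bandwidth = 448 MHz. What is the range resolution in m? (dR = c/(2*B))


dR = 3e8 / (2 * 448000000.0) = 0.33 m

0.33 m


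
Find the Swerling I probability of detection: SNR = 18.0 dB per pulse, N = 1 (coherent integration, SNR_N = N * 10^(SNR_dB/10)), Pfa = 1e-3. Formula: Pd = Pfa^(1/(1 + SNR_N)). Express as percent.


SNR_lin = 10^(18.0/10) = 63.09573
SNR_N = 1 * 63.09573 = 63.09573
1/(1 + SNR_N) = 1/64.09573 = 0.0156017
Pd = (1e-3)^0.0156017 = 0.89783
Pd = 89.8%

89.8%


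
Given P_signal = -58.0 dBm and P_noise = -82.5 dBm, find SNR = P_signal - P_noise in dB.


SNR = -58.0 - (-82.5) = 24.5 dB

24.5 dB


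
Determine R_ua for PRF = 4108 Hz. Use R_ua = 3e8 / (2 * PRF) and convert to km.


R_ua = 3e8 / (2 * 4108) = 36514.1 m = 36.5 km

36.5 km


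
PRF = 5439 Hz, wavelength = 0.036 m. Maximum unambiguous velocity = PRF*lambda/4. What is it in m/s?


V_ua = 5439 * 0.036 / 4 = 49.0 m/s

49.0 m/s


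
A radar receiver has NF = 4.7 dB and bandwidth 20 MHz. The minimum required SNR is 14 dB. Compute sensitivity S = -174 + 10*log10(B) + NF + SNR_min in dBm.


10*log10(20000000.0) = 73.01
S = -174 + 73.01 + 4.7 + 14 = -82.3 dBm

-82.3 dBm


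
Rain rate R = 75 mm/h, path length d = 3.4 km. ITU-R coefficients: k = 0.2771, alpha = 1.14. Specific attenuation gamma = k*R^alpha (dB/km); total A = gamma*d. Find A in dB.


gamma = 0.2771 * 75^1.14 = 38.03701 dB/km
A = 38.03701 * 3.4 = 129.33 dB

129.33 dB


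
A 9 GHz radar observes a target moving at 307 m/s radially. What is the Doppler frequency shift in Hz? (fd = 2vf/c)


fd = 2 * 307 * 9000000000.0 / 3e8 = 18420.0 Hz

18420.0 Hz


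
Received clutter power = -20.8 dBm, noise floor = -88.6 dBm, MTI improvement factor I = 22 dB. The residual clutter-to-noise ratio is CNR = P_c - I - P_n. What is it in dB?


CNR = -20.8 - 22 - (-88.6) = 45.8 dB

45.8 dB


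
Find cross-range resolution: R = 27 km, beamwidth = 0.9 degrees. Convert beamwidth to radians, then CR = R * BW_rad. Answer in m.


BW_rad = 0.015707963
CR = 27000 * 0.015707963 = 424.1 m

424.1 m


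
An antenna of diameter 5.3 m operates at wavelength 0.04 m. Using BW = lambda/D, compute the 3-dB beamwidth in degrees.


BW_rad = 0.04 / 5.3 = 0.007547
BW_deg = 0.43 degrees

0.43 degrees


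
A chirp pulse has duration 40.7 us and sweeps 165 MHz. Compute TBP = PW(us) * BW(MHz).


TBP = 40.7 * 165 = 6715.5

6715.5


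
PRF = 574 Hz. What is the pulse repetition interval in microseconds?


PRI = 1/574 = 0.0017421603 s = 1742.2 us

1742.2 us


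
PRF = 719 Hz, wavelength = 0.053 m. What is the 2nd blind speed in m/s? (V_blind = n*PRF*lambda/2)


V_blind = 2 * 719 * 0.053 / 2 = 38.1 m/s

38.1 m/s


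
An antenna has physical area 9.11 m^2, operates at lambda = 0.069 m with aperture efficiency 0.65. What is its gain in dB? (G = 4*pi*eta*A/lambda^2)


G_linear = 4*pi*0.65*9.11/0.069^2 = 15629.44
G_dB = 10*log10(15629.44) = 41.9 dB

41.9 dB


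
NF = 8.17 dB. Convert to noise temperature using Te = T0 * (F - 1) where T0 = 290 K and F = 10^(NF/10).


NF_lin = 10^(8.17/10) = 6.561453
Te = 290 * (6.561453 - 1) = 1612.8 K

1612.8 K


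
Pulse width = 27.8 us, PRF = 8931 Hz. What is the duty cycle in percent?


DC = 27.8e-6 * 8931 * 100 = 24.83%

24.83%


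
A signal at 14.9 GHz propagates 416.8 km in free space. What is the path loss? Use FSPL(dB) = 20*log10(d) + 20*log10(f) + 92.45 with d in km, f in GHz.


20*log10(416.8) = 52.4
20*log10(14.9) = 23.46
FSPL = 168.3 dB

168.3 dB


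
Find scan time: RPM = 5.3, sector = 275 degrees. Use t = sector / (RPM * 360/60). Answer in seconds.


t = 275 / (5.3 * 360) * 60 = 8.65 s

8.65 s


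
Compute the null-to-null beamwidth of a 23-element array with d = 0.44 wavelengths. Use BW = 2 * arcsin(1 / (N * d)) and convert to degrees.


1/(N*d) = 1/(23*0.44) = 0.098814
BW = 2*arcsin(0.098814) = 11.3 degrees

11.3 degrees


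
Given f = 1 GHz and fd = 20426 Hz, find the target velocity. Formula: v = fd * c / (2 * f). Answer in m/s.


v = 20426 * 3e8 / (2 * 1000000000.0) = 3063.9 m/s

3063.9 m/s


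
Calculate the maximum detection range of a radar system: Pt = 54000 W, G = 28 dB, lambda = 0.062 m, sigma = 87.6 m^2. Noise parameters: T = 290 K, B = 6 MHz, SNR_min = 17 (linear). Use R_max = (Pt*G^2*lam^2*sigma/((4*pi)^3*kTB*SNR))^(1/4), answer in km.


G_lin = 10^(28/10) = 630.957344
R^4 = 54000 * 630.957344^2 * 0.062^2 * 87.6 / ((4*pi)^3 * 1.38e-23 * 290 * 6000000.0 * 17)
R^4 = 8.93664e18 m^4
R_max = (8.93664e18)^(1/4) = 54675.6 m = 54.7 km

54.7 km


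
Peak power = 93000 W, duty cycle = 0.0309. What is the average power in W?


P_avg = 93000 * 0.0309 = 2873.7 W

2873.7 W


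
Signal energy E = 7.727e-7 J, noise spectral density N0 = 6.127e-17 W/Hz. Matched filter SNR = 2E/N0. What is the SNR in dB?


SNR_lin = 2 * 7.727e-7 / 6.127e-17 = 2.522e10
SNR_dB = 10*log10(2.522e10) = 104.0 dB

104.0 dB


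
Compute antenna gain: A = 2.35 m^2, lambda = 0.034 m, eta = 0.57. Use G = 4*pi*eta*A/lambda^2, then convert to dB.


G_linear = 4*pi*0.57*2.35/0.034^2 = 14561.12
G_dB = 10*log10(14561.12) = 41.6 dB

41.6 dB


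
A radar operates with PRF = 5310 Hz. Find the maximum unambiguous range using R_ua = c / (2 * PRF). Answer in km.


R_ua = 3e8 / (2 * 5310) = 28248.6 m = 28.2 km

28.2 km


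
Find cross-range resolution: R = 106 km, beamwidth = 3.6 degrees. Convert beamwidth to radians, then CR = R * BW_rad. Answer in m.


BW_rad = 0.062831853
CR = 106000 * 0.062831853 = 6660.2 m

6660.2 m


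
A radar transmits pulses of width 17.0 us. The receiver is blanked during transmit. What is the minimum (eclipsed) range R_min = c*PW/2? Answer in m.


R_min = 3e8 * 17.0e-6 / 2 = 2550.0 m

2550.0 m


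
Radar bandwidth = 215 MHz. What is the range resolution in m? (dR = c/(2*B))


dR = 3e8 / (2 * 215000000.0) = 0.7 m

0.7 m


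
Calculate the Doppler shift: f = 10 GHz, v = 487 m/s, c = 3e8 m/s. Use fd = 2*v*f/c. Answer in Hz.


fd = 2 * 487 * 10000000000.0 / 3e8 = 32466.7 Hz

32466.7 Hz


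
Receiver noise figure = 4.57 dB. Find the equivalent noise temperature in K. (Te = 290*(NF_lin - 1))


NF_lin = 10^(4.57/10) = 2.864178
Te = 290 * (2.864178 - 1) = 540.6 K

540.6 K


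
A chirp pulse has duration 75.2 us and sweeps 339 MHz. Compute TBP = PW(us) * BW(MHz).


TBP = 75.2 * 339 = 25492.8

25492.8


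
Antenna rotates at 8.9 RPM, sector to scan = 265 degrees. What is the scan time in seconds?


t = 265 / (8.9 * 360) * 60 = 4.96 s

4.96 s


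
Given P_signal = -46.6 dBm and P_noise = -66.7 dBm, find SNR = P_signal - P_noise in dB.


SNR = -46.6 - (-66.7) = 20.1 dB

20.1 dB


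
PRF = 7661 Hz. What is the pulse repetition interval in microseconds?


PRI = 1/7661 = 0.0001305313 s = 130.5 us

130.5 us


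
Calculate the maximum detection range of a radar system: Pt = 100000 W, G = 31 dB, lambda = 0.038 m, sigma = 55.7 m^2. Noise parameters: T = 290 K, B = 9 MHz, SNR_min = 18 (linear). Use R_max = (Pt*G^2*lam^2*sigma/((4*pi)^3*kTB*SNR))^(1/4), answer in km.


G_lin = 10^(31/10) = 1258.925412
R^4 = 100000 * 1258.925412^2 * 0.038^2 * 55.7 / ((4*pi)^3 * 1.38e-23 * 290 * 9000000.0 * 18)
R^4 = 9.90834e18 m^4
R_max = (9.90834e18)^(1/4) = 56104.8 m = 56.1 km

56.1 km


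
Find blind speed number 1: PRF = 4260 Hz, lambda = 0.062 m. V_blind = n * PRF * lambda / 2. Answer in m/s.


V_blind = 1 * 4260 * 0.062 / 2 = 132.1 m/s

132.1 m/s


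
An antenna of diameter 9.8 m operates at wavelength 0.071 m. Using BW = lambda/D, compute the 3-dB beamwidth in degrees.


BW_rad = 0.071 / 9.8 = 0.007245
BW_deg = 0.42 degrees

0.42 degrees


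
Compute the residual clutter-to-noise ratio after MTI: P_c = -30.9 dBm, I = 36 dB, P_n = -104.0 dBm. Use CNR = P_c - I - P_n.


CNR = -30.9 - 36 - (-104.0) = 37.1 dB

37.1 dB


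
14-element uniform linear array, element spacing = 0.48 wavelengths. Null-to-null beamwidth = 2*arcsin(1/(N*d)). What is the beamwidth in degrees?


1/(N*d) = 1/(14*0.48) = 0.14881
BW = 2*arcsin(0.14881) = 17.1 degrees

17.1 degrees


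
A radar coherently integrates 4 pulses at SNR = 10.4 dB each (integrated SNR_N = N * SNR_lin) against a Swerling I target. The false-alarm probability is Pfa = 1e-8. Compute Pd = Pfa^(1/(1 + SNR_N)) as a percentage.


SNR_lin = 10^(10.4/10) = 10.96478
SNR_N = 4 * 10.96478 = 43.85912
1/(1 + SNR_N) = 1/44.85912 = 0.022292
Pd = (1e-8)^0.022292 = 0.66323
Pd = 66.3%

66.3%


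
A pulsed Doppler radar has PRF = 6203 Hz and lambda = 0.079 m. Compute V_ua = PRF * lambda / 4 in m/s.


V_ua = 6203 * 0.079 / 4 = 122.5 m/s

122.5 m/s


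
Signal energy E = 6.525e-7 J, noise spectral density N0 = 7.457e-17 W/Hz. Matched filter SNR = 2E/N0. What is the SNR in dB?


SNR_lin = 2 * 6.525e-7 / 7.457e-17 = 1.75e10
SNR_dB = 10*log10(1.75e10) = 102.4 dB

102.4 dB


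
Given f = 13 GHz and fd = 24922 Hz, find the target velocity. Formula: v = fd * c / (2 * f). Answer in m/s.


v = 24922 * 3e8 / (2 * 13000000000.0) = 287.6 m/s

287.6 m/s


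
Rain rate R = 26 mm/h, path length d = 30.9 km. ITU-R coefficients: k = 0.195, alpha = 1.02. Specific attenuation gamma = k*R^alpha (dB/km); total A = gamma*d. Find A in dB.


gamma = 0.195 * 26^1.02 = 5.411372 dB/km
A = 5.411372 * 30.9 = 167.21 dB

167.21 dB


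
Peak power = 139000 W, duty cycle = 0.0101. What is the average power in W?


P_avg = 139000 * 0.0101 = 1403.9 W

1403.9 W


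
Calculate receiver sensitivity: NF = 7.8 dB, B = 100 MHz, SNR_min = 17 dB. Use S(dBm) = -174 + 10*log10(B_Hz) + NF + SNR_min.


10*log10(100000000.0) = 80.0
S = -174 + 80.0 + 7.8 + 17 = -69.2 dBm

-69.2 dBm


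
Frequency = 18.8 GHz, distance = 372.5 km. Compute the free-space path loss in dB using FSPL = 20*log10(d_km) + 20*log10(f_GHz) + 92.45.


20*log10(372.5) = 51.42
20*log10(18.8) = 25.48
FSPL = 169.4 dB

169.4 dB


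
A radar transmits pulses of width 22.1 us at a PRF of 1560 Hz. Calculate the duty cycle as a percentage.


DC = 22.1e-6 * 1560 * 100 = 3.45%

3.45%


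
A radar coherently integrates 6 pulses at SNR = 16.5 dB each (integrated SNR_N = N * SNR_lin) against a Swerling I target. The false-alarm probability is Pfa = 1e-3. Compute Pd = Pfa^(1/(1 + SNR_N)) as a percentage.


SNR_lin = 10^(16.5/10) = 44.66836
SNR_N = 6 * 44.66836 = 268.01016
1/(1 + SNR_N) = 1/269.01016 = 0.0037173
Pd = (1e-3)^0.0037173 = 0.97465
Pd = 97.5%

97.5%


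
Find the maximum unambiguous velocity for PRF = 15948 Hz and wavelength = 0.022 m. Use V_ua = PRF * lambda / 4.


V_ua = 15948 * 0.022 / 4 = 87.7 m/s

87.7 m/s


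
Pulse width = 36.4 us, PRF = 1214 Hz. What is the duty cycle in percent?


DC = 36.4e-6 * 1214 * 100 = 4.42%

4.42%


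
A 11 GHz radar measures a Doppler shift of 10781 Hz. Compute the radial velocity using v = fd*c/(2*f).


v = 10781 * 3e8 / (2 * 11000000000.0) = 147.0 m/s

147.0 m/s


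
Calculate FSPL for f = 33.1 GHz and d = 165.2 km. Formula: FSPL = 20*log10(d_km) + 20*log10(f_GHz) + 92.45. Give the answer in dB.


20*log10(165.2) = 44.36
20*log10(33.1) = 30.4
FSPL = 167.2 dB

167.2 dB


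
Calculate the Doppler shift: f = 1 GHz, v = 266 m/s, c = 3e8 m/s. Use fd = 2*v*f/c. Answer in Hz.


fd = 2 * 266 * 1000000000.0 / 3e8 = 1773.3 Hz

1773.3 Hz


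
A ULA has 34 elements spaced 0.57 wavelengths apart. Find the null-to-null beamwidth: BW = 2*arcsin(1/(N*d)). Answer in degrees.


1/(N*d) = 1/(34*0.57) = 0.0516
BW = 2*arcsin(0.0516) = 5.9 degrees

5.9 degrees


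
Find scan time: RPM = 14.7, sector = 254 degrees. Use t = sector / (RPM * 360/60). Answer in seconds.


t = 254 / (14.7 * 360) * 60 = 2.88 s

2.88 s


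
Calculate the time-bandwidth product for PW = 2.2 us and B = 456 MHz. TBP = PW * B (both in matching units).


TBP = 2.2 * 456 = 1003.2

1003.2


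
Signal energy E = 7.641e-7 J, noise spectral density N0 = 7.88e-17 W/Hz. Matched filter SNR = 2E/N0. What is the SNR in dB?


SNR_lin = 2 * 7.641e-7 / 7.88e-17 = 1.939e10
SNR_dB = 10*log10(1.939e10) = 102.9 dB

102.9 dB


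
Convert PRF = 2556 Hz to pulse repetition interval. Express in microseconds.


PRI = 1/2556 = 0.0003912363 s = 391.2 us

391.2 us


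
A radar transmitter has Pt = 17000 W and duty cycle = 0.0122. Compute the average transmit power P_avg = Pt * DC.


P_avg = 17000 * 0.0122 = 207.4 W

207.4 W


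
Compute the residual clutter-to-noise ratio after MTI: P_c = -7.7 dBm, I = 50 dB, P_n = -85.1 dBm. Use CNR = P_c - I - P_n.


CNR = -7.7 - 50 - (-85.1) = 27.4 dB

27.4 dB


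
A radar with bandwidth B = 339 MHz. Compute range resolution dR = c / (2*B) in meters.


dR = 3e8 / (2 * 339000000.0) = 0.44 m

0.44 m


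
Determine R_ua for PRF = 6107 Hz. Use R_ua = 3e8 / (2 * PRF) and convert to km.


R_ua = 3e8 / (2 * 6107) = 24562.0 m = 24.6 km

24.6 km


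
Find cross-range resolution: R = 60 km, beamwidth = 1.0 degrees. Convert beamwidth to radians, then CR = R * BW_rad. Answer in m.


BW_rad = 0.017453293
CR = 60000 * 0.017453293 = 1047.2 m

1047.2 m


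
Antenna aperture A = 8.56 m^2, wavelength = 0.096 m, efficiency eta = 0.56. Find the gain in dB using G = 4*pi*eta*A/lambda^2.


G_linear = 4*pi*0.56*8.56/0.096^2 = 6536.26
G_dB = 10*log10(6536.26) = 38.2 dB

38.2 dB


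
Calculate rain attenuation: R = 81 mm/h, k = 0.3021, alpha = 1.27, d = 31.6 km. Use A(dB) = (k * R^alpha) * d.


gamma = 0.3021 * 81^1.27 = 80.154277 dB/km
A = 80.154277 * 31.6 = 2532.88 dB

2532.88 dB


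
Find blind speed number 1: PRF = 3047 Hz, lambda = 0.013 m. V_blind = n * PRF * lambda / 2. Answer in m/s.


V_blind = 1 * 3047 * 0.013 / 2 = 19.8 m/s

19.8 m/s


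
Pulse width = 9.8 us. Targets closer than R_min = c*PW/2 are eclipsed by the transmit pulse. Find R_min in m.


R_min = 3e8 * 9.8e-6 / 2 = 1470.0 m

1470.0 m


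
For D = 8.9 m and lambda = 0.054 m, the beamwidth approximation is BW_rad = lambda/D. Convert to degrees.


BW_rad = 0.054 / 8.9 = 0.006067
BW_deg = 0.35 degrees

0.35 degrees


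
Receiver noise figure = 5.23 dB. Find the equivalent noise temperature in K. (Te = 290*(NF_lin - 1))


NF_lin = 10^(5.23/10) = 3.334264
Te = 290 * (3.334264 - 1) = 676.9 K

676.9 K


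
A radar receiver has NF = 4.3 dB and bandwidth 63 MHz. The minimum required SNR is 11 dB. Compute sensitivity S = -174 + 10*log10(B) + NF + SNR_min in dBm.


10*log10(63000000.0) = 77.99
S = -174 + 77.99 + 4.3 + 11 = -80.7 dBm

-80.7 dBm


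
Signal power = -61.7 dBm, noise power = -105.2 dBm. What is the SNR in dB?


SNR = -61.7 - (-105.2) = 43.5 dB

43.5 dB


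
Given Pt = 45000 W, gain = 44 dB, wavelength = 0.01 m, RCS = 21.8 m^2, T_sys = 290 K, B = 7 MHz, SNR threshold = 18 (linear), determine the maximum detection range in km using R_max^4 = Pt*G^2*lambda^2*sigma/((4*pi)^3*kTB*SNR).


G_lin = 10^(44/10) = 25118.864315
R^4 = 45000 * 25118.864315^2 * 0.01^2 * 21.8 / ((4*pi)^3 * 1.38e-23 * 290 * 7000000.0 * 18)
R^4 = 6.18574e19 m^4
R_max = (6.18574e19)^(1/4) = 88684.5 m = 88.7 km

88.7 km


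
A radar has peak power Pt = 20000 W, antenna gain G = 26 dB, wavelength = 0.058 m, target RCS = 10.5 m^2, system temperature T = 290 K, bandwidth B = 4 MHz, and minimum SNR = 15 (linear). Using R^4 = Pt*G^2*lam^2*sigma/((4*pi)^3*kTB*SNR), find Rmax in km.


G_lin = 10^(26/10) = 398.107171
R^4 = 20000 * 398.107171^2 * 0.058^2 * 10.5 / ((4*pi)^3 * 1.38e-23 * 290 * 4000000.0 * 15)
R^4 = 2.34973e17 m^4
R_max = (2.34973e17)^(1/4) = 22016.8 m = 22.0 km

22.0 km


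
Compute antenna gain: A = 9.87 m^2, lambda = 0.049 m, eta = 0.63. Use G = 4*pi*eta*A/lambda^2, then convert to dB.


G_linear = 4*pi*0.63*9.87/0.049^2 = 32544.34
G_dB = 10*log10(32544.34) = 45.1 dB

45.1 dB


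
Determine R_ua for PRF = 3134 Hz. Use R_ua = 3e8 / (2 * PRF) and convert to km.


R_ua = 3e8 / (2 * 3134) = 47862.2 m = 47.9 km

47.9 km


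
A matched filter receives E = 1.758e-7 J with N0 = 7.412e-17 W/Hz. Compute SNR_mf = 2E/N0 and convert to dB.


SNR_lin = 2 * 1.758e-7 / 7.412e-17 = 4.744e9
SNR_dB = 10*log10(4.744e9) = 96.8 dB

96.8 dB


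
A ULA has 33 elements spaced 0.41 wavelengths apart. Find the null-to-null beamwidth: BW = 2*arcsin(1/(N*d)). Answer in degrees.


1/(N*d) = 1/(33*0.41) = 0.07391
BW = 2*arcsin(0.07391) = 8.5 degrees

8.5 degrees


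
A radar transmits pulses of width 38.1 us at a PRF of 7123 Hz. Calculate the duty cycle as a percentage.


DC = 38.1e-6 * 7123 * 100 = 27.14%

27.14%


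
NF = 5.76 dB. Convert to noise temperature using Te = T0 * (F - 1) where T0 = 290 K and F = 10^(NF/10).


NF_lin = 10^(5.76/10) = 3.767038
Te = 290 * (3.767038 - 1) = 802.4 K

802.4 K


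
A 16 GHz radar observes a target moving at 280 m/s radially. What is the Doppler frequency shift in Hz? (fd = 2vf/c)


fd = 2 * 280 * 16000000000.0 / 3e8 = 29866.7 Hz

29866.7 Hz


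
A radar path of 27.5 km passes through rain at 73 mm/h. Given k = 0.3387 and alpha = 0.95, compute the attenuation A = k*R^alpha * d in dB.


gamma = 0.3387 * 73^0.95 = 19.951333 dB/km
A = 19.951333 * 27.5 = 548.66 dB

548.66 dB


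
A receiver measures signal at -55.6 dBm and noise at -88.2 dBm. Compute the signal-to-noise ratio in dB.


SNR = -55.6 - (-88.2) = 32.6 dB

32.6 dB


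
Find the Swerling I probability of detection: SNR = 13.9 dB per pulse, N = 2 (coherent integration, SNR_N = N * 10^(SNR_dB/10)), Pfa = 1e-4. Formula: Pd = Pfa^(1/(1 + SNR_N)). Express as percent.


SNR_lin = 10^(13.9/10) = 24.54709
SNR_N = 2 * 24.54709 = 49.09418
1/(1 + SNR_N) = 1/50.09418 = 0.0199624
Pd = (1e-4)^0.0199624 = 0.83205
Pd = 83.2%

83.2%


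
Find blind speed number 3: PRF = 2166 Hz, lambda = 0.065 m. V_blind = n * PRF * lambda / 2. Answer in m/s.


V_blind = 3 * 2166 * 0.065 / 2 = 211.2 m/s

211.2 m/s


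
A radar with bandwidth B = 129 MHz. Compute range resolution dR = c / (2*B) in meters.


dR = 3e8 / (2 * 129000000.0) = 1.16 m

1.16 m


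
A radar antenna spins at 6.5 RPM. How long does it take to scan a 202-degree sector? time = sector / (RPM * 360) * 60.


t = 202 / (6.5 * 360) * 60 = 5.18 s

5.18 s


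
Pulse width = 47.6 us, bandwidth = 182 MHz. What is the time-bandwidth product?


TBP = 47.6 * 182 = 8663.2

8663.2


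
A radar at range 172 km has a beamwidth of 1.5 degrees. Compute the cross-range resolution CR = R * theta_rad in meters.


BW_rad = 0.026179939
CR = 172000 * 0.026179939 = 4502.9 m

4502.9 m


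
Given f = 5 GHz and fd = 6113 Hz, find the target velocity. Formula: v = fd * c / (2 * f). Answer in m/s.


v = 6113 * 3e8 / (2 * 5000000000.0) = 183.4 m/s

183.4 m/s


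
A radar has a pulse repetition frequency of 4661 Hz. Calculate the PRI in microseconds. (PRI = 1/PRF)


PRI = 1/4661 = 0.0002145462 s = 214.5 us

214.5 us


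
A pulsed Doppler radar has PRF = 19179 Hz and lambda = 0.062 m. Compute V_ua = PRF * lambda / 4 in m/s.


V_ua = 19179 * 0.062 / 4 = 297.3 m/s

297.3 m/s


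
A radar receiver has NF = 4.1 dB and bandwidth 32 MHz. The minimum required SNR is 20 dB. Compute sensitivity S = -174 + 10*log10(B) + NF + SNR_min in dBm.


10*log10(32000000.0) = 75.05
S = -174 + 75.05 + 4.1 + 20 = -74.8 dBm

-74.8 dBm


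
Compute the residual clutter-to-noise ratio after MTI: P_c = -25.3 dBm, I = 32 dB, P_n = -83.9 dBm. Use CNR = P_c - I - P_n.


CNR = -25.3 - 32 - (-83.9) = 26.6 dB

26.6 dB


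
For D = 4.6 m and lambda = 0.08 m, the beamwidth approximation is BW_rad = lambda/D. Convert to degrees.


BW_rad = 0.08 / 4.6 = 0.017391
BW_deg = 1.0 degrees

1.0 degrees


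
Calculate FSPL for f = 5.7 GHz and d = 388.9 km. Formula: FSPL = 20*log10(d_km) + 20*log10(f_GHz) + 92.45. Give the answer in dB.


20*log10(388.9) = 51.8
20*log10(5.7) = 15.12
FSPL = 159.4 dB

159.4 dB


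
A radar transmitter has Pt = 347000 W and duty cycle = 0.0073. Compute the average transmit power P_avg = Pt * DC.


P_avg = 347000 * 0.0073 = 2533.1 W

2533.1 W


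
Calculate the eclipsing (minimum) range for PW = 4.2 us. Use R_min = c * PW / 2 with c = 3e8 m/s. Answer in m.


R_min = 3e8 * 4.2e-6 / 2 = 630.0 m

630.0 m


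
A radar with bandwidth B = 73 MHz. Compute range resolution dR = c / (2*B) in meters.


dR = 3e8 / (2 * 73000000.0) = 2.05 m

2.05 m


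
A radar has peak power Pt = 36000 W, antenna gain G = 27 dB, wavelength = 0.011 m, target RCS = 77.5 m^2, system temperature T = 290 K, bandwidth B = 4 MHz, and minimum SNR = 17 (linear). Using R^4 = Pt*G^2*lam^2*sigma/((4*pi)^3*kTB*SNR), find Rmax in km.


G_lin = 10^(27/10) = 501.187234
R^4 = 36000 * 501.187234^2 * 0.011^2 * 77.5 / ((4*pi)^3 * 1.38e-23 * 290 * 4000000.0 * 17)
R^4 = 1.57027e17 m^4
R_max = (1.57027e17)^(1/4) = 19906.4 m = 19.9 km

19.9 km


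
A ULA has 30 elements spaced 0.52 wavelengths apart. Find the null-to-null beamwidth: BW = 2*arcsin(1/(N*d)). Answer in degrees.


1/(N*d) = 1/(30*0.52) = 0.064103
BW = 2*arcsin(0.064103) = 7.4 degrees

7.4 degrees


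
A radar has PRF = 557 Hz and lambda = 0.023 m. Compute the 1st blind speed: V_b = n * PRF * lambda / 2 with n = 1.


V_blind = 1 * 557 * 0.023 / 2 = 6.4 m/s

6.4 m/s


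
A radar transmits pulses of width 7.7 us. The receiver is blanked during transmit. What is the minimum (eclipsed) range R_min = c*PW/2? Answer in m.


R_min = 3e8 * 7.7e-6 / 2 = 1155.0 m

1155.0 m


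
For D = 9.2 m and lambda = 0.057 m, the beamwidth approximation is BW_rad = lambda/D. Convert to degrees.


BW_rad = 0.057 / 9.2 = 0.006196
BW_deg = 0.35 degrees

0.35 degrees


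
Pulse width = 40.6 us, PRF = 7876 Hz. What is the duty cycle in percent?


DC = 40.6e-6 * 7876 * 100 = 31.98%

31.98%


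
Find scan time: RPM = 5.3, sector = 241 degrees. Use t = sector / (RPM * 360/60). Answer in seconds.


t = 241 / (5.3 * 360) * 60 = 7.58 s

7.58 s


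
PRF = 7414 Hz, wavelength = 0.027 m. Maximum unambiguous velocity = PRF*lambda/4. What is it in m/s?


V_ua = 7414 * 0.027 / 4 = 50.0 m/s

50.0 m/s


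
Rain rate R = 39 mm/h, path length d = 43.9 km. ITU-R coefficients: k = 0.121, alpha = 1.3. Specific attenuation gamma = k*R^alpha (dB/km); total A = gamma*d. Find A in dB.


gamma = 0.121 * 39^1.3 = 14.16346 dB/km
A = 14.16346 * 43.9 = 621.78 dB

621.78 dB


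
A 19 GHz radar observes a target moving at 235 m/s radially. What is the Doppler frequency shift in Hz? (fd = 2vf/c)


fd = 2 * 235 * 19000000000.0 / 3e8 = 29766.7 Hz

29766.7 Hz


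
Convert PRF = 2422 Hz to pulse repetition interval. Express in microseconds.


PRI = 1/2422 = 0.0004128819 s = 412.9 us

412.9 us


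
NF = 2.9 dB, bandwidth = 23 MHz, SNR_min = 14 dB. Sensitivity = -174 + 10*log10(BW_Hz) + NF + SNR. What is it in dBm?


10*log10(23000000.0) = 73.62
S = -174 + 73.62 + 2.9 + 14 = -83.5 dBm

-83.5 dBm


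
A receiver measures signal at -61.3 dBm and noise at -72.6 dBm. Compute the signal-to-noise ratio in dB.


SNR = -61.3 - (-72.6) = 11.3 dB

11.3 dB


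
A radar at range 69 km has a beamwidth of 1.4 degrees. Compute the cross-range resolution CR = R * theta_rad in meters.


BW_rad = 0.02443461
CR = 69000 * 0.02443461 = 1686.0 m

1686.0 m


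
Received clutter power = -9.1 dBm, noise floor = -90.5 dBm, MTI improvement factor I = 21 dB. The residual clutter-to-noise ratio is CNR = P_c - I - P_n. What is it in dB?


CNR = -9.1 - 21 - (-90.5) = 60.4 dB

60.4 dB


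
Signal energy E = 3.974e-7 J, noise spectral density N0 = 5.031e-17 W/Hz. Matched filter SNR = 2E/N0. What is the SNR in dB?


SNR_lin = 2 * 3.974e-7 / 5.031e-17 = 1.58e10
SNR_dB = 10*log10(1.58e10) = 102.0 dB

102.0 dB


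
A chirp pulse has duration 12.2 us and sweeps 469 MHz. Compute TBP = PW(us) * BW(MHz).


TBP = 12.2 * 469 = 5721.8

5721.8


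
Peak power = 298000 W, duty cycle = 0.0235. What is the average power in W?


P_avg = 298000 * 0.0235 = 7003.0 W

7003.0 W


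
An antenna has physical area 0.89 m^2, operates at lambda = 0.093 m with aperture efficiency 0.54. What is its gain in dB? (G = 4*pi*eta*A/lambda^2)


G_linear = 4*pi*0.54*0.89/0.093^2 = 698.28
G_dB = 10*log10(698.28) = 28.4 dB

28.4 dB


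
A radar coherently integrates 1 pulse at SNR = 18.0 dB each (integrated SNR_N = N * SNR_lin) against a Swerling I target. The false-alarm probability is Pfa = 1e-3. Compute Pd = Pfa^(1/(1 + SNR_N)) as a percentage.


SNR_lin = 10^(18.0/10) = 63.09573
SNR_N = 1 * 63.09573 = 63.09573
1/(1 + SNR_N) = 1/64.09573 = 0.0156017
Pd = (1e-3)^0.0156017 = 0.89783
Pd = 89.8%

89.8%


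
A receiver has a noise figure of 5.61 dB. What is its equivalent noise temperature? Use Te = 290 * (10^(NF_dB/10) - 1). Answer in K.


NF_lin = 10^(5.61/10) = 3.63915
Te = 290 * (3.63915 - 1) = 765.4 K

765.4 K


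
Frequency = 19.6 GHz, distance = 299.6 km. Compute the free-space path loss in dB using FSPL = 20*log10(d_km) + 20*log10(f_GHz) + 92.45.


20*log10(299.6) = 49.53
20*log10(19.6) = 25.85
FSPL = 167.8 dB

167.8 dB


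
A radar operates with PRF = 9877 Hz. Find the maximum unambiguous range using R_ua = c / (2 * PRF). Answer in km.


R_ua = 3e8 / (2 * 9877) = 15186.8 m = 15.2 km

15.2 km


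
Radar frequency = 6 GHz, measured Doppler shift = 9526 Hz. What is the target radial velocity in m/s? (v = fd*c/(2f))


v = 9526 * 3e8 / (2 * 6000000000.0) = 238.2 m/s

238.2 m/s


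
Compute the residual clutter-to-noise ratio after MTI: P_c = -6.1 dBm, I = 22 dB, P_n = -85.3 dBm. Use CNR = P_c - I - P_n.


CNR = -6.1 - 22 - (-85.3) = 57.2 dB

57.2 dB


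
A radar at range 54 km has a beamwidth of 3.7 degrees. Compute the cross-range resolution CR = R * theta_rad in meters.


BW_rad = 0.064577182
CR = 54000 * 0.064577182 = 3487.2 m

3487.2 m


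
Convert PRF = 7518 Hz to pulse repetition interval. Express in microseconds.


PRI = 1/7518 = 0.0001330141 s = 133.0 us

133.0 us


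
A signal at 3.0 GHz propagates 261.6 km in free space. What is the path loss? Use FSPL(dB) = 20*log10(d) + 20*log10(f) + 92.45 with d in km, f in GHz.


20*log10(261.6) = 48.35
20*log10(3.0) = 9.54
FSPL = 150.3 dB

150.3 dB


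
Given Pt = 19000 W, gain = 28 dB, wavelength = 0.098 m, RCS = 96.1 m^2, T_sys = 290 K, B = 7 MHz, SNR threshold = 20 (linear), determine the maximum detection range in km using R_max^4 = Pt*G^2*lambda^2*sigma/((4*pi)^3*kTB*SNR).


G_lin = 10^(28/10) = 630.957344
R^4 = 19000 * 630.957344^2 * 0.098^2 * 96.1 / ((4*pi)^3 * 1.38e-23 * 290 * 7000000.0 * 20)
R^4 = 6.27906e18 m^4
R_max = (6.27906e18)^(1/4) = 50058.0 m = 50.1 km

50.1 km


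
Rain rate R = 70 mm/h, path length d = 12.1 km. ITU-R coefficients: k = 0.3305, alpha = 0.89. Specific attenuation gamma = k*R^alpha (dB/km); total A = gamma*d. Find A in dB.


gamma = 0.3305 * 70^0.89 = 14.498021 dB/km
A = 14.498021 * 12.1 = 175.43 dB

175.43 dB


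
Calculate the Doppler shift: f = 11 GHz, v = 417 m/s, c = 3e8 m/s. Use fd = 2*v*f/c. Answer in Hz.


fd = 2 * 417 * 11000000000.0 / 3e8 = 30580.0 Hz

30580.0 Hz


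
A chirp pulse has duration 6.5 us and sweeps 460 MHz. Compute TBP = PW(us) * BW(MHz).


TBP = 6.5 * 460 = 2990.0

2990.0


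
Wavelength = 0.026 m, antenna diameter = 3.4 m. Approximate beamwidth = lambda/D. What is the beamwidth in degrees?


BW_rad = 0.026 / 3.4 = 0.007647
BW_deg = 0.44 degrees

0.44 degrees


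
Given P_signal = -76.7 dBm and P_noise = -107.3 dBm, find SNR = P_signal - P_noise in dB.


SNR = -76.7 - (-107.3) = 30.6 dB

30.6 dB


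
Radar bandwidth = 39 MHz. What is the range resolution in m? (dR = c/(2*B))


dR = 3e8 / (2 * 39000000.0) = 3.85 m

3.85 m


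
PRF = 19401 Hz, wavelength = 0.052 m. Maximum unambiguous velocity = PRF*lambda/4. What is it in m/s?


V_ua = 19401 * 0.052 / 4 = 252.2 m/s

252.2 m/s


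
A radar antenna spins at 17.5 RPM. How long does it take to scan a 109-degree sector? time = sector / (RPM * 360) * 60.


t = 109 / (17.5 * 360) * 60 = 1.04 s

1.04 s


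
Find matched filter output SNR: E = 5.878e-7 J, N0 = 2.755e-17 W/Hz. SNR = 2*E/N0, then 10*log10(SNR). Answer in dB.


SNR_lin = 2 * 5.878e-7 / 2.755e-17 = 4.267e10
SNR_dB = 10*log10(4.267e10) = 106.3 dB

106.3 dB


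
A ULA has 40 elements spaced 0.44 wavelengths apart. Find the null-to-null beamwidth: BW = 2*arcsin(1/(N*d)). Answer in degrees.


1/(N*d) = 1/(40*0.44) = 0.056818
BW = 2*arcsin(0.056818) = 6.5 degrees

6.5 degrees


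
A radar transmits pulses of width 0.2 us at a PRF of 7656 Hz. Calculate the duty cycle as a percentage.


DC = 0.2e-6 * 7656 * 100 = 0.15%

0.15%


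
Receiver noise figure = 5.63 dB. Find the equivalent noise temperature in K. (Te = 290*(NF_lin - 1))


NF_lin = 10^(5.63/10) = 3.655948
Te = 290 * (3.655948 - 1) = 770.2 K

770.2 K


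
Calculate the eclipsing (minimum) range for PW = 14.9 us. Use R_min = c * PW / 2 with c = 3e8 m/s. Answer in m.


R_min = 3e8 * 14.9e-6 / 2 = 2235.0 m

2235.0 m


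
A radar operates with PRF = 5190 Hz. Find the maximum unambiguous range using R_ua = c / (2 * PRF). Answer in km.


R_ua = 3e8 / (2 * 5190) = 28901.7 m = 28.9 km

28.9 km


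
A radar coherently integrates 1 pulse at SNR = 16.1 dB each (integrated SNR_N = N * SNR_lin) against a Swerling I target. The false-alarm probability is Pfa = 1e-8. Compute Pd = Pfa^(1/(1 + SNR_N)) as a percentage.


SNR_lin = 10^(16.1/10) = 40.73803
SNR_N = 1 * 40.73803 = 40.73803
1/(1 + SNR_N) = 1/41.73803 = 0.023959
Pd = (1e-8)^0.023959 = 0.64317
Pd = 64.3%

64.3%


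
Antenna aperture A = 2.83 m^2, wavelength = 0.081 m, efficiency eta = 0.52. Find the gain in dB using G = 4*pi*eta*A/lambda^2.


G_linear = 4*pi*0.52*2.83/0.081^2 = 2818.58
G_dB = 10*log10(2818.58) = 34.5 dB

34.5 dB


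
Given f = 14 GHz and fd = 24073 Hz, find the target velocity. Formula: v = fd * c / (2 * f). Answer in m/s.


v = 24073 * 3e8 / (2 * 14000000000.0) = 257.9 m/s

257.9 m/s


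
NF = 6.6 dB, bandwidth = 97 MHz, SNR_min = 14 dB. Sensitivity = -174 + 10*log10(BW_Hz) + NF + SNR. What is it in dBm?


10*log10(97000000.0) = 79.87
S = -174 + 79.87 + 6.6 + 14 = -73.5 dBm

-73.5 dBm


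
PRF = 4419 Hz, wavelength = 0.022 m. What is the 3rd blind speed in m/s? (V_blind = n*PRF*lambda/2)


V_blind = 3 * 4419 * 0.022 / 2 = 145.8 m/s

145.8 m/s


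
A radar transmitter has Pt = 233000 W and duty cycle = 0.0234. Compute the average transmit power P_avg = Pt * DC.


P_avg = 233000 * 0.0234 = 5452.2 W

5452.2 W


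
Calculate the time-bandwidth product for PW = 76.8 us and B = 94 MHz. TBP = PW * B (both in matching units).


TBP = 76.8 * 94 = 7219.2

7219.2


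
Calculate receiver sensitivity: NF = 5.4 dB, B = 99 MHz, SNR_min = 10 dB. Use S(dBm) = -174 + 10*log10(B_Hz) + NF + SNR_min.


10*log10(99000000.0) = 79.96
S = -174 + 79.96 + 5.4 + 10 = -78.6 dBm

-78.6 dBm


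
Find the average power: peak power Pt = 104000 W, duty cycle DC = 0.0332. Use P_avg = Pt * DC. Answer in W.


P_avg = 104000 * 0.0332 = 3452.8 W

3452.8 W


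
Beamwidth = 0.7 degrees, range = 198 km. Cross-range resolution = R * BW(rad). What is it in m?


BW_rad = 0.012217305
CR = 198000 * 0.012217305 = 2419.0 m

2419.0 m


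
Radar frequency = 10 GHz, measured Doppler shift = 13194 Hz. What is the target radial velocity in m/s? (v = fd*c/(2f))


v = 13194 * 3e8 / (2 * 10000000000.0) = 197.9 m/s

197.9 m/s


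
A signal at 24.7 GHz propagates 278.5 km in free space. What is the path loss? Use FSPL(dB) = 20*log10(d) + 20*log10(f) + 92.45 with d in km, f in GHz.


20*log10(278.5) = 48.9
20*log10(24.7) = 27.85
FSPL = 169.2 dB

169.2 dB


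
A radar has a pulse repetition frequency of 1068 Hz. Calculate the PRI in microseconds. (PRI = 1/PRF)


PRI = 1/1068 = 0.0009363296 s = 936.3 us

936.3 us


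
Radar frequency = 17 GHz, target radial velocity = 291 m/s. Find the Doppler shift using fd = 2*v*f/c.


fd = 2 * 291 * 17000000000.0 / 3e8 = 32980.0 Hz

32980.0 Hz


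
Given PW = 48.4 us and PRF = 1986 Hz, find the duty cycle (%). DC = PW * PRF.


DC = 48.4e-6 * 1986 * 100 = 9.61%

9.61%


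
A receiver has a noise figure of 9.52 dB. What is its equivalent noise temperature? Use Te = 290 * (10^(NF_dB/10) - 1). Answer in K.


NF_lin = 10^(9.52/10) = 8.953648
Te = 290 * (8.953648 - 1) = 2306.6 K

2306.6 K


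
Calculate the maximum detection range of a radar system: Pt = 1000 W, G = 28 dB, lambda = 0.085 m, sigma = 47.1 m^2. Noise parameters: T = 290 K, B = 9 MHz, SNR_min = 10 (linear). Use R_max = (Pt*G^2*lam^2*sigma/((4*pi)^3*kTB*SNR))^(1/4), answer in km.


G_lin = 10^(28/10) = 630.957344
R^4 = 1000 * 630.957344^2 * 0.085^2 * 47.1 / ((4*pi)^3 * 1.38e-23 * 290 * 9000000.0 * 10)
R^4 = 1.89544e17 m^4
R_max = (1.89544e17)^(1/4) = 20865.4 m = 20.9 km

20.9 km


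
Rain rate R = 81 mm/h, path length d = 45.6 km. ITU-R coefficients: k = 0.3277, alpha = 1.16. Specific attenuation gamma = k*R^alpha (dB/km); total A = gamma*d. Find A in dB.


gamma = 0.3277 * 81^1.16 = 53.619044 dB/km
A = 53.619044 * 45.6 = 2445.03 dB

2445.03 dB


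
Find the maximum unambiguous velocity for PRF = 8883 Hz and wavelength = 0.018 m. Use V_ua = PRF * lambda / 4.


V_ua = 8883 * 0.018 / 4 = 40.0 m/s

40.0 m/s


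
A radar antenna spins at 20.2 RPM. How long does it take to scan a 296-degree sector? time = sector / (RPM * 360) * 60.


t = 296 / (20.2 * 360) * 60 = 2.44 s

2.44 s


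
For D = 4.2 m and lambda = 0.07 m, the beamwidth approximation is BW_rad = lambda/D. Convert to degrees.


BW_rad = 0.07 / 4.2 = 0.016667
BW_deg = 0.95 degrees

0.95 degrees


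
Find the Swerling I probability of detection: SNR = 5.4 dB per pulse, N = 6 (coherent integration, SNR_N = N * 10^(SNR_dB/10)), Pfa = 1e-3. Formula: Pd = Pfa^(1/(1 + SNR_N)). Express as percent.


SNR_lin = 10^(5.4/10) = 3.46737
SNR_N = 6 * 3.46737 = 20.80422
1/(1 + SNR_N) = 1/21.80422 = 0.0458627
Pd = (1e-3)^0.0458627 = 0.72847
Pd = 72.8%

72.8%


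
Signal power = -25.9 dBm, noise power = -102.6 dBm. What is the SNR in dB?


SNR = -25.9 - (-102.6) = 76.7 dB

76.7 dB


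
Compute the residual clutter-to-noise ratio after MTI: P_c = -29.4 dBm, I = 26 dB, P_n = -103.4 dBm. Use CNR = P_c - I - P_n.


CNR = -29.4 - 26 - (-103.4) = 48.0 dB

48.0 dB


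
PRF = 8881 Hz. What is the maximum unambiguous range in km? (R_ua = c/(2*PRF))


R_ua = 3e8 / (2 * 8881) = 16890.0 m = 16.9 km

16.9 km


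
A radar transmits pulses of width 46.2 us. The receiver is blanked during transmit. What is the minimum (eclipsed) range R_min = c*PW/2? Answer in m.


R_min = 3e8 * 46.2e-6 / 2 = 6930.0 m

6930.0 m


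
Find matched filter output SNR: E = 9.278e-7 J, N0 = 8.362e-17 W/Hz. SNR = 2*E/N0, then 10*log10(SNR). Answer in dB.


SNR_lin = 2 * 9.278e-7 / 8.362e-17 = 2.219e10
SNR_dB = 10*log10(2.219e10) = 103.5 dB

103.5 dB


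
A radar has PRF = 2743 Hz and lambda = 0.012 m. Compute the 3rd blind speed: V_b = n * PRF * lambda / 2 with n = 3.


V_blind = 3 * 2743 * 0.012 / 2 = 49.4 m/s

49.4 m/s


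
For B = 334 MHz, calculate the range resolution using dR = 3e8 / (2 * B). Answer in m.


dR = 3e8 / (2 * 334000000.0) = 0.45 m

0.45 m


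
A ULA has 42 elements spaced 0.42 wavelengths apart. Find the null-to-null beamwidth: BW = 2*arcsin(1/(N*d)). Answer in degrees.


1/(N*d) = 1/(42*0.42) = 0.056689
BW = 2*arcsin(0.056689) = 6.5 degrees

6.5 degrees


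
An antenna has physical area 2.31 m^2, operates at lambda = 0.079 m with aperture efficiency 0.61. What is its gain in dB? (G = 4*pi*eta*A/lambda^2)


G_linear = 4*pi*0.61*2.31/0.079^2 = 2837.25
G_dB = 10*log10(2837.25) = 34.5 dB

34.5 dB


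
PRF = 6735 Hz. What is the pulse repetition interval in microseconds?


PRI = 1/6735 = 0.0001484781 s = 148.5 us

148.5 us


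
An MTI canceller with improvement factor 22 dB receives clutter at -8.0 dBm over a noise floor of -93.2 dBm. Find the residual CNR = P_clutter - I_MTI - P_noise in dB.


CNR = -8.0 - 22 - (-93.2) = 63.2 dB

63.2 dB


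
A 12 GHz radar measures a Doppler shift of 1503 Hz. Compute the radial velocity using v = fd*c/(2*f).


v = 1503 * 3e8 / (2 * 12000000000.0) = 18.8 m/s

18.8 m/s


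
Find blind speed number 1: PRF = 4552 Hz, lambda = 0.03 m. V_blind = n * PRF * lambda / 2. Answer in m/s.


V_blind = 1 * 4552 * 0.03 / 2 = 68.3 m/s

68.3 m/s


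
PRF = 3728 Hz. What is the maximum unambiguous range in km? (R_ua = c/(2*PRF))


R_ua = 3e8 / (2 * 3728) = 40236.1 m = 40.2 km

40.2 km


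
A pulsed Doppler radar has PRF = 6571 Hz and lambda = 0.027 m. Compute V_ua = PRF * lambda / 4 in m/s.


V_ua = 6571 * 0.027 / 4 = 44.4 m/s

44.4 m/s


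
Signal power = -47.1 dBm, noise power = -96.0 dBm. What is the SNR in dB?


SNR = -47.1 - (-96.0) = 48.9 dB

48.9 dB


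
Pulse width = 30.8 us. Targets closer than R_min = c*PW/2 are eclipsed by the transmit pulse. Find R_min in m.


R_min = 3e8 * 30.8e-6 / 2 = 4620.0 m

4620.0 m
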